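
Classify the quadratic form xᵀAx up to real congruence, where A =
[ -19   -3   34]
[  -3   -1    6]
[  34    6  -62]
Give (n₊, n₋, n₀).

Answer: (0, 3, 0)

Derivation:
step 0: pivot -19 → sign −
step 1: pivot -10/19 → sign −
step 2: pivot -2/5 → sign −
signature = (0, 3, 0)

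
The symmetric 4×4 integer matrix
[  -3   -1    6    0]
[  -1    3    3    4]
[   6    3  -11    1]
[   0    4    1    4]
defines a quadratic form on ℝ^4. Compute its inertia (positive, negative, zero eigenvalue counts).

step 0: pivot -3 → sign −
step 1: pivot 10/3 → sign +
step 2: pivot 7/10 → sign +
step 3: pivot -6/7 → sign −
signature = (2, 2, 0)

Answer: (2, 2, 0)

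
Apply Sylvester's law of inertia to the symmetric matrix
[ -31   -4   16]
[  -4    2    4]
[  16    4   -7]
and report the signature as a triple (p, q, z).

Answer: (1, 2, 0)

Derivation:
step 0: pivot -31 → sign −
step 1: pivot 78/31 → sign +
step 2: pivot -3/13 → sign −
signature = (1, 2, 0)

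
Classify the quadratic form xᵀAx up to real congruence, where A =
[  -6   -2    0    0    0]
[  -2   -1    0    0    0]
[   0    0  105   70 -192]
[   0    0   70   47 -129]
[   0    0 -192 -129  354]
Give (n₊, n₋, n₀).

step 0: pivot -6 → sign −
step 1: pivot -1/3 → sign −
step 2: pivot 105 → sign +
step 3: pivot 1/3 → sign +
step 4: pivot -3/35 → sign −
signature = (2, 3, 0)

Answer: (2, 3, 0)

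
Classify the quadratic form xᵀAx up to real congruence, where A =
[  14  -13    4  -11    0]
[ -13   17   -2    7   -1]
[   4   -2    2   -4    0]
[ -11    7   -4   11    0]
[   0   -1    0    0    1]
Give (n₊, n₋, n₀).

step 0: pivot 14 → sign +
step 1: pivot 69/14 → sign +
step 2: pivot 6/23 → sign +
step 3: pivot 1/3 → sign +
step 4: pivot -3 → sign −
signature = (4, 1, 0)

Answer: (4, 1, 0)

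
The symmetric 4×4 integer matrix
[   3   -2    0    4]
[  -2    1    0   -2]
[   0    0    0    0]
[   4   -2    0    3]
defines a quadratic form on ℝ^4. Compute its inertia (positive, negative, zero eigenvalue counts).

Answer: (1, 2, 1)

Derivation:
step 0: pivot 3 → sign +
step 1: pivot -1/3 → sign −
step 2: pivot -1 → sign −
step 3: row/col 3 already zero → sign 0
signature = (1, 2, 1)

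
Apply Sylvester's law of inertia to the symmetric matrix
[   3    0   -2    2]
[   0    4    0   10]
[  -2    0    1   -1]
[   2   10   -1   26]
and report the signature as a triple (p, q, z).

step 0: pivot 3 → sign +
step 1: pivot 4 → sign +
step 2: pivot -1/3 → sign −
step 3: row/col 3 already zero → sign 0
signature = (2, 1, 1)

Answer: (2, 1, 1)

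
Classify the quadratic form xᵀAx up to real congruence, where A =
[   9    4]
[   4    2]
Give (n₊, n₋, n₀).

Answer: (2, 0, 0)

Derivation:
step 0: pivot 9 → sign +
step 1: pivot 2/9 → sign +
signature = (2, 0, 0)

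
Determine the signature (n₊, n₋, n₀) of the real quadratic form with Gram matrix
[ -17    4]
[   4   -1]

step 0: pivot -17 → sign −
step 1: pivot -1/17 → sign −
signature = (0, 2, 0)

Answer: (0, 2, 0)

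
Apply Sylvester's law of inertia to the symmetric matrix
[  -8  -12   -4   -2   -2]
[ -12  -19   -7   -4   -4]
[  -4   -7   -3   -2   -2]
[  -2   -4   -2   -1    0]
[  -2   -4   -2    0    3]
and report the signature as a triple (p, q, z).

Answer: (1, 2, 2)

Derivation:
step 0: pivot -8 → sign −
step 1: pivot -1 → sign −
step 2: pivot 1/2 → sign +
step 3: row/col 3 already zero → sign 0
step 4: row/col 4 already zero → sign 0
signature = (1, 2, 2)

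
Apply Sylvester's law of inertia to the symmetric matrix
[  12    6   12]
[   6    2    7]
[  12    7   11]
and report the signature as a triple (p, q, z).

Answer: (1, 1, 1)

Derivation:
step 0: pivot 12 → sign +
step 1: pivot -1 → sign −
step 2: row/col 2 already zero → sign 0
signature = (1, 1, 1)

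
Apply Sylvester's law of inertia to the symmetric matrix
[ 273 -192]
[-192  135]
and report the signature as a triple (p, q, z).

Answer: (1, 1, 0)

Derivation:
step 0: pivot 273 → sign +
step 1: pivot -3/91 → sign −
signature = (1, 1, 0)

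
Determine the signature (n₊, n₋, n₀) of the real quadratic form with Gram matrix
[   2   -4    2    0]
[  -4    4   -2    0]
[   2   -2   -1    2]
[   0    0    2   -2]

step 0: pivot 2 → sign +
step 1: pivot -4 → sign −
step 2: pivot -2 → sign −
step 3: row/col 3 already zero → sign 0
signature = (1, 2, 1)

Answer: (1, 2, 1)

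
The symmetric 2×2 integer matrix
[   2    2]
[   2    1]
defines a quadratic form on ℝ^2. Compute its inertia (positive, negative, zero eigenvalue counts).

Answer: (1, 1, 0)

Derivation:
step 0: pivot 2 → sign +
step 1: pivot -1 → sign −
signature = (1, 1, 0)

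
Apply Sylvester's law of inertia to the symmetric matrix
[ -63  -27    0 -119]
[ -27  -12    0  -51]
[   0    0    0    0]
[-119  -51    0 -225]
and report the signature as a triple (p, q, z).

Answer: (0, 3, 1)

Derivation:
step 0: pivot -63 → sign −
step 1: pivot -3/7 → sign −
step 2: pivot -2/9 → sign −
step 3: row/col 3 already zero → sign 0
signature = (0, 3, 1)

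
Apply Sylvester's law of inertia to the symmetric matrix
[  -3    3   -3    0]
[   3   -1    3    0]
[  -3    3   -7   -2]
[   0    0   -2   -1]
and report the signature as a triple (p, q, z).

step 0: pivot -3 → sign −
step 1: pivot 2 → sign +
step 2: pivot -4 → sign −
step 3: row/col 3 already zero → sign 0
signature = (1, 2, 1)

Answer: (1, 2, 1)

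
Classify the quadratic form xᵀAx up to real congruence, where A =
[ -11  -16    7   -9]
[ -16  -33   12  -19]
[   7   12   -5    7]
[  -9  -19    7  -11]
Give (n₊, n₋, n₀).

step 0: pivot -11 → sign −
step 1: pivot -107/11 → sign −
step 2: pivot -22/107 → sign −
step 3: pivot 1/11 → sign +
signature = (1, 3, 0)

Answer: (1, 3, 0)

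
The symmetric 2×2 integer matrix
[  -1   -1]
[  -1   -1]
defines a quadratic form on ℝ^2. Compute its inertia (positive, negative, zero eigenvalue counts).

Answer: (0, 1, 1)

Derivation:
step 0: pivot -1 → sign −
step 1: row/col 1 already zero → sign 0
signature = (0, 1, 1)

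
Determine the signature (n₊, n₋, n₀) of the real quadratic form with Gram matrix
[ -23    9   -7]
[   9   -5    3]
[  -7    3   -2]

step 0: pivot -23 → sign −
step 1: pivot -34/23 → sign −
step 2: pivot 3/17 → sign +
signature = (1, 2, 0)

Answer: (1, 2, 0)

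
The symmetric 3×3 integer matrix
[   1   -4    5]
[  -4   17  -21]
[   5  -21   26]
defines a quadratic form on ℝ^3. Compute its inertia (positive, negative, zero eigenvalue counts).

Answer: (2, 0, 1)

Derivation:
step 0: pivot 1 → sign +
step 1: pivot 1 → sign +
step 2: row/col 2 already zero → sign 0
signature = (2, 0, 1)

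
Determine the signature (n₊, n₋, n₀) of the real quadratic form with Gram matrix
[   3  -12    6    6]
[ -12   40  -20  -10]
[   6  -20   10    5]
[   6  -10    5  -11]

step 0: pivot 3 → sign +
step 1: pivot -8 → sign −
step 2: pivot 3/2 → sign +
step 3: row/col 3 already zero → sign 0
signature = (2, 1, 1)

Answer: (2, 1, 1)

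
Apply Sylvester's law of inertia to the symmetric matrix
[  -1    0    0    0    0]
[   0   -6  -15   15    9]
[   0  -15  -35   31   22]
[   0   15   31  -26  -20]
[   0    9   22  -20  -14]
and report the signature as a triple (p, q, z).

Answer: (1, 4, 0)

Derivation:
step 0: pivot -1 → sign −
step 1: pivot -6 → sign −
step 2: pivot 5/2 → sign +
step 3: pivot -27/5 → sign −
step 4: pivot -1/3 → sign −
signature = (1, 4, 0)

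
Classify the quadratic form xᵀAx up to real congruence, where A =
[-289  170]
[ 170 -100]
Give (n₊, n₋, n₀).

step 0: pivot -289 → sign −
step 1: row/col 1 already zero → sign 0
signature = (0, 1, 1)

Answer: (0, 1, 1)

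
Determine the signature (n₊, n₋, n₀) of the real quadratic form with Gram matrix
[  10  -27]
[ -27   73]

step 0: pivot 10 → sign +
step 1: pivot 1/10 → sign +
signature = (2, 0, 0)

Answer: (2, 0, 0)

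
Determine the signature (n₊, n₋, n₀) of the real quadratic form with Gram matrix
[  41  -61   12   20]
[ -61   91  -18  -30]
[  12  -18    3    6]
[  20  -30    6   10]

Answer: (2, 1, 1)

Derivation:
step 0: pivot 41 → sign +
step 1: pivot 10/41 → sign +
step 2: pivot -3/5 → sign −
step 3: row/col 3 already zero → sign 0
signature = (2, 1, 1)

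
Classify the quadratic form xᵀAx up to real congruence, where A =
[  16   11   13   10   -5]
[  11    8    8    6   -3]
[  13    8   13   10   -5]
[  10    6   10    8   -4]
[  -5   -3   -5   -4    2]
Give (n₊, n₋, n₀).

step 0: pivot 16 → sign +
step 1: pivot 7/16 → sign +
step 2: pivot 3/7 → sign +
step 3: row/col 3 already zero → sign 0
step 4: row/col 4 already zero → sign 0
signature = (3, 0, 2)

Answer: (3, 0, 2)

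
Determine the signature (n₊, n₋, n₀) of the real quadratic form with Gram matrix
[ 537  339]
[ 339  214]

Answer: (1, 1, 0)

Derivation:
step 0: pivot 537 → sign +
step 1: pivot -1/179 → sign −
signature = (1, 1, 0)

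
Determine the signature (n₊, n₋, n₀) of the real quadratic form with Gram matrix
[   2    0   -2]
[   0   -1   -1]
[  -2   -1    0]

Answer: (1, 2, 0)

Derivation:
step 0: pivot 2 → sign +
step 1: pivot -1 → sign −
step 2: pivot -1 → sign −
signature = (1, 2, 0)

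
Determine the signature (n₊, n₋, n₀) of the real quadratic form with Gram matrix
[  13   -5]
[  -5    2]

Answer: (2, 0, 0)

Derivation:
step 0: pivot 13 → sign +
step 1: pivot 1/13 → sign +
signature = (2, 0, 0)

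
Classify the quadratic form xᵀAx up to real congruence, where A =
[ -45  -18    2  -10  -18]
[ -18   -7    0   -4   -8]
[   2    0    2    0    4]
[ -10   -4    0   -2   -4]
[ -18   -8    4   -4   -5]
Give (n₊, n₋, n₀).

step 0: pivot -45 → sign −
step 1: pivot 1/5 → sign +
step 2: pivot -10/9 → sign −
step 3: pivot 2/5 → sign +
step 4: pivot -1 → sign −
signature = (2, 3, 0)

Answer: (2, 3, 0)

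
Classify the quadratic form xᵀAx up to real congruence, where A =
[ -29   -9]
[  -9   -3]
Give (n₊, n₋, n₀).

step 0: pivot -29 → sign −
step 1: pivot -6/29 → sign −
signature = (0, 2, 0)

Answer: (0, 2, 0)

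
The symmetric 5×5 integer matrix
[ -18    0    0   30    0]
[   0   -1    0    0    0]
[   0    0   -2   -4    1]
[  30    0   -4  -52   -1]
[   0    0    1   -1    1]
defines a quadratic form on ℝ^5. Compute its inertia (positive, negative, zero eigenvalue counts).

Answer: (1, 3, 1)

Derivation:
step 0: pivot -18 → sign −
step 1: pivot -1 → sign −
step 2: pivot -2 → sign −
step 3: pivot 6 → sign +
step 4: row/col 4 already zero → sign 0
signature = (1, 3, 1)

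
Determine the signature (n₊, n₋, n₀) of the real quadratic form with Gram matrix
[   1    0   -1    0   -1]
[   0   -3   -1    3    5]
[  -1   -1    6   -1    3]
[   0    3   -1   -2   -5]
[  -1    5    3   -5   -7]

Answer: (4, 1, 0)

Derivation:
step 0: pivot 1 → sign +
step 1: pivot -3 → sign −
step 2: pivot 16/3 → sign +
step 3: pivot 1/4 → sign +
step 4: pivot 1/4 → sign +
signature = (4, 1, 0)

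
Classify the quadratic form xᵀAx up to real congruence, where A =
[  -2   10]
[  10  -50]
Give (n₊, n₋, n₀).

Answer: (0, 1, 1)

Derivation:
step 0: pivot -2 → sign −
step 1: row/col 1 already zero → sign 0
signature = (0, 1, 1)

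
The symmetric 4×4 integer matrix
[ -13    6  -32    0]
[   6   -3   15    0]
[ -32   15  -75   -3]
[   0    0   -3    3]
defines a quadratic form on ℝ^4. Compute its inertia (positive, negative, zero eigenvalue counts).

step 0: pivot -13 → sign −
step 1: pivot -3/13 → sign −
step 2: pivot 4 → sign +
step 3: pivot 3/4 → sign +
signature = (2, 2, 0)

Answer: (2, 2, 0)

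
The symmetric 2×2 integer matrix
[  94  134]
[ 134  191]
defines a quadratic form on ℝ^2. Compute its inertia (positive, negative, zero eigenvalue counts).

Answer: (1, 1, 0)

Derivation:
step 0: pivot 94 → sign +
step 1: pivot -1/47 → sign −
signature = (1, 1, 0)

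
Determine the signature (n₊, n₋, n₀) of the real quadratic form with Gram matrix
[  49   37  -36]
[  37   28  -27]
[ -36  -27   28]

step 0: pivot 49 → sign +
step 1: pivot 3/49 → sign +
step 2: pivot 1 → sign +
signature = (3, 0, 0)

Answer: (3, 0, 0)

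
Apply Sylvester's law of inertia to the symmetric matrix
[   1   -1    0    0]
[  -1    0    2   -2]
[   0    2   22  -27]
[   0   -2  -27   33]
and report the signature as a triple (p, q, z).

step 0: pivot 1 → sign +
step 1: pivot -1 → sign −
step 2: pivot 26 → sign +
step 3: pivot 1/26 → sign +
signature = (3, 1, 0)

Answer: (3, 1, 0)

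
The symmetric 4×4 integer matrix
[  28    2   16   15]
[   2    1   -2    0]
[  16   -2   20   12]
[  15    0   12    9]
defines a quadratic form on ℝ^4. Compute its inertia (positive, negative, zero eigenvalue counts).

step 0: pivot 28 → sign +
step 1: pivot 6/7 → sign +
step 2: pivot -2/3 → sign −
step 3: row/col 3 already zero → sign 0
signature = (2, 1, 1)

Answer: (2, 1, 1)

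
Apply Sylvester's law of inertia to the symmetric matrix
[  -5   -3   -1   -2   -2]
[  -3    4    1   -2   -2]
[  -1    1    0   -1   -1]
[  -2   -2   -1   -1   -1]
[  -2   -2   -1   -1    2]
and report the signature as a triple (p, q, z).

step 0: pivot -5 → sign −
step 1: pivot 29/5 → sign +
step 2: pivot -7/29 → sign −
step 3: pivot 2/7 → sign +
step 4: pivot 3 → sign +
signature = (3, 2, 0)

Answer: (3, 2, 0)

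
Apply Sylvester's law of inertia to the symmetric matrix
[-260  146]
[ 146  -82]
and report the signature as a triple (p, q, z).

Answer: (0, 2, 0)

Derivation:
step 0: pivot -260 → sign −
step 1: pivot -1/65 → sign −
signature = (0, 2, 0)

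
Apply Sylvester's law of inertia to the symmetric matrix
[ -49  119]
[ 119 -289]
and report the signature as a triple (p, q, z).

Answer: (0, 1, 1)

Derivation:
step 0: pivot -49 → sign −
step 1: row/col 1 already zero → sign 0
signature = (0, 1, 1)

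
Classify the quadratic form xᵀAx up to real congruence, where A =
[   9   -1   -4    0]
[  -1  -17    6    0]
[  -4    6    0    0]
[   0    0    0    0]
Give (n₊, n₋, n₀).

Answer: (2, 1, 1)

Derivation:
step 0: pivot 9 → sign +
step 1: pivot -154/9 → sign −
step 2: pivot 2/77 → sign +
step 3: row/col 3 already zero → sign 0
signature = (2, 1, 1)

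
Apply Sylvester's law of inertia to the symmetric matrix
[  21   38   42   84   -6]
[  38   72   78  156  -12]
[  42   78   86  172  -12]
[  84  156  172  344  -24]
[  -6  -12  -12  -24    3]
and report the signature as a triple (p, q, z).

step 0: pivot 21 → sign +
step 1: pivot 68/21 → sign +
step 2: pivot 13/17 → sign +
step 3: pivot 3/13 → sign +
step 4: row/col 4 already zero → sign 0
signature = (4, 0, 1)

Answer: (4, 0, 1)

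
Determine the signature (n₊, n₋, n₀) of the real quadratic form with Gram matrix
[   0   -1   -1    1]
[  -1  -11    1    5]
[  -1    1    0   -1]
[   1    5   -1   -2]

Answer: (1, 3, 0)

Derivation:
step 0: pivot -11 → sign −
step 1: pivot 1/11 → sign +
step 2: pivot -13 → sign −
step 3: pivot -3/13 → sign −
signature = (1, 3, 0)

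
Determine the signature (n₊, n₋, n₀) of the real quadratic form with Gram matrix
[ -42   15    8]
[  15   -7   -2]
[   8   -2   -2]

Answer: (0, 3, 0)

Derivation:
step 0: pivot -42 → sign −
step 1: pivot -23/14 → sign −
step 2: pivot -2/69 → sign −
signature = (0, 3, 0)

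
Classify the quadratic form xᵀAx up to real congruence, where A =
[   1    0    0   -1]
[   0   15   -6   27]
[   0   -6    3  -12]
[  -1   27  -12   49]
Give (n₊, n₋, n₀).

step 0: pivot 1 → sign +
step 1: pivot 15 → sign +
step 2: pivot 3/5 → sign +
step 3: pivot -3 → sign −
signature = (3, 1, 0)

Answer: (3, 1, 0)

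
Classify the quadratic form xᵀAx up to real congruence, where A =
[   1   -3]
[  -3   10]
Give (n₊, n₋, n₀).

Answer: (2, 0, 0)

Derivation:
step 0: pivot 1 → sign +
step 1: pivot 1 → sign +
signature = (2, 0, 0)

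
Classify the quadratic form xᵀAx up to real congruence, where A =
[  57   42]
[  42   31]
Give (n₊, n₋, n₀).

step 0: pivot 57 → sign +
step 1: pivot 1/19 → sign +
signature = (2, 0, 0)

Answer: (2, 0, 0)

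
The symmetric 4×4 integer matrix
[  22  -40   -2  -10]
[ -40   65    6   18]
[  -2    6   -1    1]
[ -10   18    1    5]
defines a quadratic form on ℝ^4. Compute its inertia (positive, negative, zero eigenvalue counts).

step 0: pivot 22 → sign +
step 1: pivot -85/11 → sign −
step 2: pivot -39/85 → sign −
step 3: pivot 6/13 → sign +
signature = (2, 2, 0)

Answer: (2, 2, 0)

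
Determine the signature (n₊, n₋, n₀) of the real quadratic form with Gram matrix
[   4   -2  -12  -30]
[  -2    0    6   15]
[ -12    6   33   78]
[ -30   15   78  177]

Answer: (1, 2, 1)

Derivation:
step 0: pivot 4 → sign +
step 1: pivot -1 → sign −
step 2: pivot -3 → sign −
step 3: row/col 3 already zero → sign 0
signature = (1, 2, 1)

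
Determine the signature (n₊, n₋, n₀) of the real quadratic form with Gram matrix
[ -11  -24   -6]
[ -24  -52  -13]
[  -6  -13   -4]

step 0: pivot -11 → sign −
step 1: pivot 4/11 → sign +
step 2: pivot -3/4 → sign −
signature = (1, 2, 0)

Answer: (1, 2, 0)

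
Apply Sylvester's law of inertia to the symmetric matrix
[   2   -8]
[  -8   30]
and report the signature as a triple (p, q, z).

step 0: pivot 2 → sign +
step 1: pivot -2 → sign −
signature = (1, 1, 0)

Answer: (1, 1, 0)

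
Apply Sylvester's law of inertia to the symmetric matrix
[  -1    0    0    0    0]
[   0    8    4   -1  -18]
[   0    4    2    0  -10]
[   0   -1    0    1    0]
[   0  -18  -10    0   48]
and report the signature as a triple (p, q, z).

step 0: pivot -1 → sign −
step 1: pivot 8 → sign +
step 2: pivot 7/8 → sign +
step 3: pivot -2/7 → sign −
step 4: pivot 2 → sign +
signature = (3, 2, 0)

Answer: (3, 2, 0)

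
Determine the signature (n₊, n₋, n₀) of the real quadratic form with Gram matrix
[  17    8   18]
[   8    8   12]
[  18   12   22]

step 0: pivot 17 → sign +
step 1: pivot 72/17 → sign +
step 2: row/col 2 already zero → sign 0
signature = (2, 0, 1)

Answer: (2, 0, 1)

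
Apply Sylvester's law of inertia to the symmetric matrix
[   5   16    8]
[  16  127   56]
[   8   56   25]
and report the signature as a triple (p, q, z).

step 0: pivot 5 → sign +
step 1: pivot 379/5 → sign +
step 2: pivot 3/379 → sign +
signature = (3, 0, 0)

Answer: (3, 0, 0)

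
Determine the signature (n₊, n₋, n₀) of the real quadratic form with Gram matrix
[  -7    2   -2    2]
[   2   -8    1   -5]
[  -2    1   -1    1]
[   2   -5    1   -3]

step 0: pivot -7 → sign −
step 1: pivot -52/7 → sign −
step 2: pivot -21/52 → sign −
step 3: pivot 2/7 → sign +
signature = (1, 3, 0)

Answer: (1, 3, 0)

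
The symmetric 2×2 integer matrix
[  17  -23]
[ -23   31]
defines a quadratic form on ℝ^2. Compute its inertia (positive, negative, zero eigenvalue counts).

Answer: (1, 1, 0)

Derivation:
step 0: pivot 17 → sign +
step 1: pivot -2/17 → sign −
signature = (1, 1, 0)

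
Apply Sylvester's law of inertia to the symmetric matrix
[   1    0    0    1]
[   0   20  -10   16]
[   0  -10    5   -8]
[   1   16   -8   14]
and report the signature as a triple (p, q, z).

Answer: (3, 0, 1)

Derivation:
step 0: pivot 1 → sign +
step 1: pivot 20 → sign +
step 2: pivot 1/5 → sign +
step 3: row/col 3 already zero → sign 0
signature = (3, 0, 1)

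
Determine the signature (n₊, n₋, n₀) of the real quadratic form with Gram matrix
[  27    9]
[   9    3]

Answer: (1, 0, 1)

Derivation:
step 0: pivot 27 → sign +
step 1: row/col 1 already zero → sign 0
signature = (1, 0, 1)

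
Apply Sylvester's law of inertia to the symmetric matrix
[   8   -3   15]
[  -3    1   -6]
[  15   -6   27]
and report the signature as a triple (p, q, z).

Answer: (1, 1, 1)

Derivation:
step 0: pivot 8 → sign +
step 1: pivot -1/8 → sign −
step 2: row/col 2 already zero → sign 0
signature = (1, 1, 1)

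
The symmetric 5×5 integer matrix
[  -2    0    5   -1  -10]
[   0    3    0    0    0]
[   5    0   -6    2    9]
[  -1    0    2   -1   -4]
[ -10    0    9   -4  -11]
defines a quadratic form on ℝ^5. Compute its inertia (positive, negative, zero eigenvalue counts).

step 0: pivot -2 → sign −
step 1: pivot 3 → sign +
step 2: pivot 13/2 → sign +
step 3: pivot -7/13 → sign −
step 4: pivot -2/7 → sign −
signature = (2, 3, 0)

Answer: (2, 3, 0)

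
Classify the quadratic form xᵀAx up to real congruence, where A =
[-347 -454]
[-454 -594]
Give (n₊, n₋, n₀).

step 0: pivot -347 → sign −
step 1: pivot -2/347 → sign −
signature = (0, 2, 0)

Answer: (0, 2, 0)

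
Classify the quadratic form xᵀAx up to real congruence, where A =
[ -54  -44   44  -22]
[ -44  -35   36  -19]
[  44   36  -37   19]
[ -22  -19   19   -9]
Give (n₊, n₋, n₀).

step 0: pivot -54 → sign −
step 1: pivot 23/27 → sign +
step 2: pivot -27/23 → sign −
step 3: pivot -1/27 → sign −
signature = (1, 3, 0)

Answer: (1, 3, 0)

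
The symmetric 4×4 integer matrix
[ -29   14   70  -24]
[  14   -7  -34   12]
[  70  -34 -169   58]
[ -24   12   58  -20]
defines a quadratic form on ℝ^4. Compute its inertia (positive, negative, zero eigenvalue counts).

step 0: pivot -29 → sign −
step 1: pivot -7/29 → sign −
step 2: pivot 1/7 → sign +
step 3: row/col 3 already zero → sign 0
signature = (1, 2, 1)

Answer: (1, 2, 1)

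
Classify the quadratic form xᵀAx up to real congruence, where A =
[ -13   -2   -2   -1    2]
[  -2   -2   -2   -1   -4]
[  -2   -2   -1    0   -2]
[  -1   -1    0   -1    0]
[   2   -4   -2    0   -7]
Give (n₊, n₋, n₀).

Answer: (2, 3, 0)

Derivation:
step 0: pivot -13 → sign −
step 1: pivot -22/13 → sign −
step 2: pivot 1 → sign +
step 3: pivot -3/2 → sign −
step 4: pivot 3/11 → sign +
signature = (2, 3, 0)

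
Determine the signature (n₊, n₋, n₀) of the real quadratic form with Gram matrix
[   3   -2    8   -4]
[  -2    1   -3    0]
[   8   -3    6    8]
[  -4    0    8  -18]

step 0: pivot 3 → sign +
step 1: pivot -1/3 → sign −
step 2: pivot 1 → sign +
step 3: pivot -2 → sign −
signature = (2, 2, 0)

Answer: (2, 2, 0)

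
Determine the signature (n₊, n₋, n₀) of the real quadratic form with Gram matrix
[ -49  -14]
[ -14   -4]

Answer: (0, 1, 1)

Derivation:
step 0: pivot -49 → sign −
step 1: row/col 1 already zero → sign 0
signature = (0, 1, 1)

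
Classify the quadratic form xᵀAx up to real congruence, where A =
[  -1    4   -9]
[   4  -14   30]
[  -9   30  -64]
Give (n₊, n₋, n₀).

Answer: (1, 2, 0)

Derivation:
step 0: pivot -1 → sign −
step 1: pivot 2 → sign +
step 2: pivot -1 → sign −
signature = (1, 2, 0)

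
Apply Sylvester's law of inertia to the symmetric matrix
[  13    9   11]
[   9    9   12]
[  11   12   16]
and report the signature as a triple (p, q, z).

step 0: pivot 13 → sign +
step 1: pivot 36/13 → sign +
step 2: pivot -1/4 → sign −
signature = (2, 1, 0)

Answer: (2, 1, 0)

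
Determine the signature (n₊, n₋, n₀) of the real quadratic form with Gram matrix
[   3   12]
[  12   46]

step 0: pivot 3 → sign +
step 1: pivot -2 → sign −
signature = (1, 1, 0)

Answer: (1, 1, 0)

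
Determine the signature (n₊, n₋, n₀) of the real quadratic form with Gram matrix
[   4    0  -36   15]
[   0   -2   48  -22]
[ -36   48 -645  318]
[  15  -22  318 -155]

Answer: (3, 1, 0)

Derivation:
step 0: pivot 4 → sign +
step 1: pivot -2 → sign −
step 2: pivot 183 → sign +
step 3: pivot 3/244 → sign +
signature = (3, 1, 0)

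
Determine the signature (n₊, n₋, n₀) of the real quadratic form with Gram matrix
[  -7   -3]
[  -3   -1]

Answer: (1, 1, 0)

Derivation:
step 0: pivot -7 → sign −
step 1: pivot 2/7 → sign +
signature = (1, 1, 0)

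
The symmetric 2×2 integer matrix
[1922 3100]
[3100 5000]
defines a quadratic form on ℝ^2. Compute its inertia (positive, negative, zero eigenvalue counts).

step 0: pivot 1922 → sign +
step 1: row/col 1 already zero → sign 0
signature = (1, 0, 1)

Answer: (1, 0, 1)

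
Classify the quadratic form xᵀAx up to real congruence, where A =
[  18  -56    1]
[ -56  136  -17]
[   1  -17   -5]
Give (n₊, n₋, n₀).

step 0: pivot 18 → sign +
step 1: pivot -344/9 → sign −
step 2: pivot -3/344 → sign −
signature = (1, 2, 0)

Answer: (1, 2, 0)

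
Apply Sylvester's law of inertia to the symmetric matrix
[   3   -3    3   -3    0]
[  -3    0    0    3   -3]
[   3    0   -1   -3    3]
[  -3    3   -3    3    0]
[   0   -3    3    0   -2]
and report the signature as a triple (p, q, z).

Answer: (2, 2, 1)

Derivation:
step 0: pivot 3 → sign +
step 1: pivot -3 → sign −
step 2: pivot -1 → sign −
step 3: pivot 1 → sign +
step 4: row/col 4 already zero → sign 0
signature = (2, 2, 1)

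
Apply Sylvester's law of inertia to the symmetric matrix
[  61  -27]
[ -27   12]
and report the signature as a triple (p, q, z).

step 0: pivot 61 → sign +
step 1: pivot 3/61 → sign +
signature = (2, 0, 0)

Answer: (2, 0, 0)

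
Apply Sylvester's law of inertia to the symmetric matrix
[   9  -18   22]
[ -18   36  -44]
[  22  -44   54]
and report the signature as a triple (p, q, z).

Answer: (2, 0, 1)

Derivation:
step 0: pivot 9 → sign +
step 1: pivot 2/9 → sign +
step 2: row/col 2 already zero → sign 0
signature = (2, 0, 1)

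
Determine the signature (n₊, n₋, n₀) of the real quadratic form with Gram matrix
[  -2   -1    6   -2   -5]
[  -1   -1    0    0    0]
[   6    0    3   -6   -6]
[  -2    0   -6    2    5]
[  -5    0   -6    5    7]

step 0: pivot -2 → sign −
step 1: pivot -1/2 → sign −
step 2: pivot 39 → sign +
step 3: pivot -30/13 → sign −
step 4: pivot -1/10 → sign −
signature = (1, 4, 0)

Answer: (1, 4, 0)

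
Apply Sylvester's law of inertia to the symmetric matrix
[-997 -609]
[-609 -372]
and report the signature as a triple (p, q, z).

step 0: pivot -997 → sign −
step 1: pivot -3/997 → sign −
signature = (0, 2, 0)

Answer: (0, 2, 0)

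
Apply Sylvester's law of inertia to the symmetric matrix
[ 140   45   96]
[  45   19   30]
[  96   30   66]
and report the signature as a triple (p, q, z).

Answer: (3, 0, 0)

Derivation:
step 0: pivot 140 → sign +
step 1: pivot 127/28 → sign +
step 2: pivot 6/635 → sign +
signature = (3, 0, 0)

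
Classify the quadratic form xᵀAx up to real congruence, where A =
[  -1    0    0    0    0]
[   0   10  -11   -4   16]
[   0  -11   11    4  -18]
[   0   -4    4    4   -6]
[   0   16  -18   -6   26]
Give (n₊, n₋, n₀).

Answer: (3, 2, 0)

Derivation:
step 0: pivot -1 → sign −
step 1: pivot 10 → sign +
step 2: pivot -11/10 → sign −
step 3: pivot 28/11 → sign +
step 4: pivot 3/7 → sign +
signature = (3, 2, 0)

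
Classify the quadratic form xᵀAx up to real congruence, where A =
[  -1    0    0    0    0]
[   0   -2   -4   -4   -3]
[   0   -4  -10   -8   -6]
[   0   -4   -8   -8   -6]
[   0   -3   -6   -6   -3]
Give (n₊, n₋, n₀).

step 0: pivot -1 → sign −
step 1: pivot -2 → sign −
step 2: pivot -2 → sign −
step 3: pivot 3/2 → sign +
step 4: row/col 4 already zero → sign 0
signature = (1, 3, 1)

Answer: (1, 3, 1)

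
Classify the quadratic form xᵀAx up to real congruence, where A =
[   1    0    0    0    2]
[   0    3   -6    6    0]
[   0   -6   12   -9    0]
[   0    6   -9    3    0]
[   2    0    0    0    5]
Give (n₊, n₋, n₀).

step 0: pivot 1 → sign +
step 1: pivot 3 → sign +
step 2: pivot -9 → sign −
step 3: pivot 1 → sign +
step 4: pivot 1 → sign +
signature = (4, 1, 0)

Answer: (4, 1, 0)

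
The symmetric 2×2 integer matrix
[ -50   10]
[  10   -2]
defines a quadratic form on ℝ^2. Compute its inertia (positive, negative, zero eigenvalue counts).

step 0: pivot -50 → sign −
step 1: row/col 1 already zero → sign 0
signature = (0, 1, 1)

Answer: (0, 1, 1)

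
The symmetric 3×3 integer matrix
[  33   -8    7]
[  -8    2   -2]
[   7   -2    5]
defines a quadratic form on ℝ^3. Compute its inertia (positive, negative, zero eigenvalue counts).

Answer: (3, 0, 0)

Derivation:
step 0: pivot 33 → sign +
step 1: pivot 2/33 → sign +
step 2: pivot 2 → sign +
signature = (3, 0, 0)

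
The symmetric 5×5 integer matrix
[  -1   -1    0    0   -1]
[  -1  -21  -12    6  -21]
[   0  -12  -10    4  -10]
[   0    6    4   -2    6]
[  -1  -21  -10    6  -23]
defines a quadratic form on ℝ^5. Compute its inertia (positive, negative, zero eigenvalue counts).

Answer: (0, 4, 1)

Derivation:
step 0: pivot -1 → sign −
step 1: pivot -20 → sign −
step 2: pivot -14/5 → sign −
step 3: pivot -1/7 → sign −
step 4: row/col 4 already zero → sign 0
signature = (0, 4, 1)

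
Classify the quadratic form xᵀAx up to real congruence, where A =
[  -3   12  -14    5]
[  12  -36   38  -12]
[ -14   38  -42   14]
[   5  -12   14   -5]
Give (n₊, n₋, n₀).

Answer: (1, 3, 0)

Derivation:
step 0: pivot -3 → sign −
step 1: pivot 12 → sign +
step 2: pivot -11/3 → sign −
step 3: pivot -2/33 → sign −
signature = (1, 3, 0)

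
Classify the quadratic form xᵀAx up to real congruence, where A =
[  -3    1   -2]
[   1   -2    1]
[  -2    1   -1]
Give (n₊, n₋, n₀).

step 0: pivot -3 → sign −
step 1: pivot -5/3 → sign −
step 2: pivot 2/5 → sign +
signature = (1, 2, 0)

Answer: (1, 2, 0)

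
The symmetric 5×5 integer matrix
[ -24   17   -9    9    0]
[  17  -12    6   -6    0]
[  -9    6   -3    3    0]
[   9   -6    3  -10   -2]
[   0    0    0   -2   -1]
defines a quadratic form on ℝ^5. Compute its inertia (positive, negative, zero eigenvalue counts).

Answer: (1, 4, 0)

Derivation:
step 0: pivot -24 → sign −
step 1: pivot 1/24 → sign +
step 2: pivot -3 → sign −
step 3: pivot -7 → sign −
step 4: pivot -3/7 → sign −
signature = (1, 4, 0)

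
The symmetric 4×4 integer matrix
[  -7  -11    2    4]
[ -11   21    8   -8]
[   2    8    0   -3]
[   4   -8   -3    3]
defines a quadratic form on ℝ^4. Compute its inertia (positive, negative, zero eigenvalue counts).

Answer: (1, 2, 1)

Derivation:
step 0: pivot -7 → sign −
step 1: pivot 268/7 → sign +
step 2: pivot -3/67 → sign −
step 3: row/col 3 already zero → sign 0
signature = (1, 2, 1)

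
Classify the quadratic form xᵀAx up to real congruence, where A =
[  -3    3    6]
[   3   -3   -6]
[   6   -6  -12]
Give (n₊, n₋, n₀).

step 0: pivot -3 → sign −
step 1: row/col 1 already zero → sign 0
step 2: row/col 2 already zero → sign 0
signature = (0, 1, 2)

Answer: (0, 1, 2)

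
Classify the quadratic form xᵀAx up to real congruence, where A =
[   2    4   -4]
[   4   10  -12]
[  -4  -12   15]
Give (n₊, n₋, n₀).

step 0: pivot 2 → sign +
step 1: pivot 2 → sign +
step 2: pivot -1 → sign −
signature = (2, 1, 0)

Answer: (2, 1, 0)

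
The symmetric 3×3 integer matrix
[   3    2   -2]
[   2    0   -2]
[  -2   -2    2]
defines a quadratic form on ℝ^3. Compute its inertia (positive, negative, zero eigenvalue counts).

Answer: (2, 1, 0)

Derivation:
step 0: pivot 3 → sign +
step 1: pivot -4/3 → sign −
step 2: pivot 1 → sign +
signature = (2, 1, 0)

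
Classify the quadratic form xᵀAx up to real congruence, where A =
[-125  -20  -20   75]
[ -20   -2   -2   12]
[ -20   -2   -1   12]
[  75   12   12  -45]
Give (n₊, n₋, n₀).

Answer: (2, 1, 1)

Derivation:
step 0: pivot -125 → sign −
step 1: pivot 6/5 → sign +
step 2: pivot 1 → sign +
step 3: row/col 3 already zero → sign 0
signature = (2, 1, 1)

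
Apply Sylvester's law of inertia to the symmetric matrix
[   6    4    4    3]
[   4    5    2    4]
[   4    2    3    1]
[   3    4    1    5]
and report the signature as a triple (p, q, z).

step 0: pivot 6 → sign +
step 1: pivot 7/3 → sign +
step 2: pivot 1/7 → sign +
step 3: pivot 1/2 → sign +
signature = (4, 0, 0)

Answer: (4, 0, 0)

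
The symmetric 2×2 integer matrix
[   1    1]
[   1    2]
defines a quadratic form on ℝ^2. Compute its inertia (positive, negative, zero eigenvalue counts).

Answer: (2, 0, 0)

Derivation:
step 0: pivot 1 → sign +
step 1: pivot 1 → sign +
signature = (2, 0, 0)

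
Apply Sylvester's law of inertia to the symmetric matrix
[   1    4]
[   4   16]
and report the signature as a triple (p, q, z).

Answer: (1, 0, 1)

Derivation:
step 0: pivot 1 → sign +
step 1: row/col 1 already zero → sign 0
signature = (1, 0, 1)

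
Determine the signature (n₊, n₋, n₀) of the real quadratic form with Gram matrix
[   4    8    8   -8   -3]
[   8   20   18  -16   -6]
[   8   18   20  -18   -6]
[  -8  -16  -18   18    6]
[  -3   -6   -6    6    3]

step 0: pivot 4 → sign +
step 1: pivot 4 → sign +
step 2: pivot 3 → sign +
step 3: pivot 2/3 → sign +
step 4: pivot 3/4 → sign +
signature = (5, 0, 0)

Answer: (5, 0, 0)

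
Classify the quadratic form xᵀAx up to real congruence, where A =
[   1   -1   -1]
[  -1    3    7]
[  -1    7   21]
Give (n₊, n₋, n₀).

step 0: pivot 1 → sign +
step 1: pivot 2 → sign +
step 2: pivot 2 → sign +
signature = (3, 0, 0)

Answer: (3, 0, 0)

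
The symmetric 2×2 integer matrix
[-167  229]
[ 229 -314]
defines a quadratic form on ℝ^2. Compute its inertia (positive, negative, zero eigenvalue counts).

Answer: (1, 1, 0)

Derivation:
step 0: pivot -167 → sign −
step 1: pivot 3/167 → sign +
signature = (1, 1, 0)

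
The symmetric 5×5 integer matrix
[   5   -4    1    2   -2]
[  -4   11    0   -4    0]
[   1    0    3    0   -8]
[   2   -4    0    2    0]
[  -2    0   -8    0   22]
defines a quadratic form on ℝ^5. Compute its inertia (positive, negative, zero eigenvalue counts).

step 0: pivot 5 → sign +
step 1: pivot 39/5 → sign +
step 2: pivot 106/39 → sign +
step 3: pivot 24/53 → sign +
step 4: pivot 1/2 → sign +
signature = (5, 0, 0)

Answer: (5, 0, 0)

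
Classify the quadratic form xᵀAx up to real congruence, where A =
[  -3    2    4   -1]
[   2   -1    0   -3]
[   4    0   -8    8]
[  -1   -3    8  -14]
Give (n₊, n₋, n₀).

step 0: pivot -3 → sign −
step 1: pivot 1/3 → sign +
step 2: pivot -24 → sign −
step 3: row/col 3 already zero → sign 0
signature = (1, 2, 1)

Answer: (1, 2, 1)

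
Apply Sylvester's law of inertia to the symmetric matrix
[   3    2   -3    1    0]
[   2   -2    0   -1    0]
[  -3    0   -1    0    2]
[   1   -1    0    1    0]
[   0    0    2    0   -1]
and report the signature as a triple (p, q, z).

Answer: (3, 2, 0)

Derivation:
step 0: pivot 3 → sign +
step 1: pivot -10/3 → sign −
step 2: pivot -14/5 → sign −
step 3: pivot 3/2 → sign +
step 4: pivot 3/7 → sign +
signature = (3, 2, 0)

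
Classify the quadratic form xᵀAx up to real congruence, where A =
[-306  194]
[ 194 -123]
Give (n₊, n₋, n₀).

Answer: (0, 2, 0)

Derivation:
step 0: pivot -306 → sign −
step 1: pivot -1/153 → sign −
signature = (0, 2, 0)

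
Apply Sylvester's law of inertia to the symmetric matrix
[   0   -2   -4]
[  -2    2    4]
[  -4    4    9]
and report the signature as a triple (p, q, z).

step 0: pivot 2 → sign +
step 1: pivot -2 → sign −
step 2: pivot 1 → sign +
signature = (2, 1, 0)

Answer: (2, 1, 0)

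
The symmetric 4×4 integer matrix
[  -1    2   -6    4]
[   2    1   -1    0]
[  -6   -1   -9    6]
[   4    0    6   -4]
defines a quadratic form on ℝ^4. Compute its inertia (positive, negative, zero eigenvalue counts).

step 0: pivot -1 → sign −
step 1: pivot 5 → sign +
step 2: pivot -34/5 → sign −
step 3: pivot 6/17 → sign +
signature = (2, 2, 0)

Answer: (2, 2, 0)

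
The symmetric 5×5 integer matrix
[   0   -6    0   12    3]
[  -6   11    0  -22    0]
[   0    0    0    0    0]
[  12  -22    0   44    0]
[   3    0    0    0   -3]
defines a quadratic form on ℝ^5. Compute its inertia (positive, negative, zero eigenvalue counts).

Answer: (1, 2, 2)

Derivation:
step 0: pivot 11 → sign +
step 1: pivot -36/11 → sign −
step 2: pivot -1/4 → sign −
step 3: row/col 3 already zero → sign 0
step 4: row/col 4 already zero → sign 0
signature = (1, 2, 2)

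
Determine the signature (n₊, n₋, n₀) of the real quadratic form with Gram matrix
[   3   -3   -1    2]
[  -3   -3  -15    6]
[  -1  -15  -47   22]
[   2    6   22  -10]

step 0: pivot 3 → sign +
step 1: pivot -6 → sign −
step 2: pivot -14/3 → sign −
step 3: pivot -2/7 → sign −
signature = (1, 3, 0)

Answer: (1, 3, 0)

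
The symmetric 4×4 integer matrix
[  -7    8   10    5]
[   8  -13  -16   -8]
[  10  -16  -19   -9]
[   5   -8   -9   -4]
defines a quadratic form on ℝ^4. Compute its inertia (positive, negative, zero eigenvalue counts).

Answer: (1, 3, 0)

Derivation:
step 0: pivot -7 → sign −
step 1: pivot -27/7 → sign −
step 2: pivot 19/27 → sign +
step 3: pivot -2/19 → sign −
signature = (1, 3, 0)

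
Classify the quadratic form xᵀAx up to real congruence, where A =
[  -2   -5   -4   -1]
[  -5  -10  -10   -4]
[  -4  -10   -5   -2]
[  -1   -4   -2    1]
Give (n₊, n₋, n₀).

step 0: pivot -2 → sign −
step 1: pivot 5/2 → sign +
step 2: pivot 3 → sign +
step 3: pivot 3/5 → sign +
signature = (3, 1, 0)

Answer: (3, 1, 0)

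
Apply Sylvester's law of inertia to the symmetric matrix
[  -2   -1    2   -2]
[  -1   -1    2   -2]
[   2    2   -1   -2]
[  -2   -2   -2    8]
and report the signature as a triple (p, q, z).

Answer: (1, 2, 1)

Derivation:
step 0: pivot -2 → sign −
step 1: pivot -1/2 → sign −
step 2: pivot 3 → sign +
step 3: row/col 3 already zero → sign 0
signature = (1, 2, 1)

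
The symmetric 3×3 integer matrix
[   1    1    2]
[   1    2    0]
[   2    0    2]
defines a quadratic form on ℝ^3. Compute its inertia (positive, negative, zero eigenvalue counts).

Answer: (2, 1, 0)

Derivation:
step 0: pivot 1 → sign +
step 1: pivot 1 → sign +
step 2: pivot -6 → sign −
signature = (2, 1, 0)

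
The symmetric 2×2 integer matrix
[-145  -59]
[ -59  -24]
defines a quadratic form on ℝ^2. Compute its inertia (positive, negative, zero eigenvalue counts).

step 0: pivot -145 → sign −
step 1: pivot 1/145 → sign +
signature = (1, 1, 0)

Answer: (1, 1, 0)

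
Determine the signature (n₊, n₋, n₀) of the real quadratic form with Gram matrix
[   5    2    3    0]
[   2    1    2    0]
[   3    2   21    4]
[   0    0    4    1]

Answer: (3, 0, 1)

Derivation:
step 0: pivot 5 → sign +
step 1: pivot 1/5 → sign +
step 2: pivot 16 → sign +
step 3: row/col 3 already zero → sign 0
signature = (3, 0, 1)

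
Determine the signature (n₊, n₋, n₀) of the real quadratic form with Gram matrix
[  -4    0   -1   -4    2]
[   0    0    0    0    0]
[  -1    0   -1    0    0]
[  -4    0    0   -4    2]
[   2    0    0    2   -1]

step 0: pivot -4 → sign −
step 1: pivot -3/4 → sign −
step 2: pivot 4/3 → sign +
step 3: row/col 3 already zero → sign 0
step 4: row/col 4 already zero → sign 0
signature = (1, 2, 2)

Answer: (1, 2, 2)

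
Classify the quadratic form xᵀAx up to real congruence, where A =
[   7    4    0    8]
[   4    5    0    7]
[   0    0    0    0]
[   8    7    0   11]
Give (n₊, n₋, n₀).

Answer: (2, 1, 1)

Derivation:
step 0: pivot 7 → sign +
step 1: pivot 19/7 → sign +
step 2: pivot -6/19 → sign −
step 3: row/col 3 already zero → sign 0
signature = (2, 1, 1)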